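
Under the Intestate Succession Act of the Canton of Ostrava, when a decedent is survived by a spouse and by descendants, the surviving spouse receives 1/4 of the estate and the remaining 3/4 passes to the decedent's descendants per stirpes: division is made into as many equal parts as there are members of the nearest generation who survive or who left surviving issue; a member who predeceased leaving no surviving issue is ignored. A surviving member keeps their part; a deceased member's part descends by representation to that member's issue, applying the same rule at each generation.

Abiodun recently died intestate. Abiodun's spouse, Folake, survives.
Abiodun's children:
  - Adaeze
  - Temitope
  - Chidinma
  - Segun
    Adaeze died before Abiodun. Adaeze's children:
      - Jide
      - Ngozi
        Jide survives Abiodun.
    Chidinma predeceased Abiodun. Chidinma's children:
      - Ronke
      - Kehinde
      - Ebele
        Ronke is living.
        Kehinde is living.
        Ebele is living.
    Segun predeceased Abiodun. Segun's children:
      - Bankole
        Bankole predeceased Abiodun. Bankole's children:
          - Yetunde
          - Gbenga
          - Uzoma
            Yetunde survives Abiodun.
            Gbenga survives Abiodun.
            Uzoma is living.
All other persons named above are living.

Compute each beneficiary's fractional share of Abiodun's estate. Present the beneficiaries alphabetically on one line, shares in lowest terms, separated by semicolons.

Folake, as surviving spouse, takes 1/4.
The remaining 3/4 passes to Abiodun's descendants per stirpes.
The 3/4 is divided into 4 equal shares of 3/16 among Adaeze, Temitope, Chidinma, Segun.
Adaeze predeceased; the 3/16 allotted to Adaeze's branch passes to Adaeze's issue by representation.
The 3/16 is divided into 2 equal shares of 3/32 among Jide, Ngozi.
Jide is living and takes 3/32.
Ngozi is living and takes 3/32.
Temitope is living and takes 3/16.
Chidinma predeceased; the 3/16 allotted to Chidinma's branch passes to Chidinma's issue by representation.
The 3/16 is divided into 3 equal shares of 1/16 among Ronke, Kehinde, Ebele.
Ronke is living and takes 1/16.
Kehinde is living and takes 1/16.
Ebele is living and takes 1/16.
Segun predeceased; the 3/16 allotted to Segun's branch passes to Segun's issue by representation.
Bankole's line is the sole branch at this level, so the full 3/16 passes to Bankole's issue by representation.
The 3/16 is divided into 3 equal shares of 1/16 among Yetunde, Gbenga, Uzoma.
Yetunde is living and takes 1/16.
Gbenga is living and takes 1/16.
Uzoma is living and takes 1/16.

Ebele 1/16; Folake 1/4; Gbenga 1/16; Jide 3/32; Kehinde 1/16; Ngozi 3/32; Ronke 1/16; Temitope 3/16; Uzoma 1/16; Yetunde 1/16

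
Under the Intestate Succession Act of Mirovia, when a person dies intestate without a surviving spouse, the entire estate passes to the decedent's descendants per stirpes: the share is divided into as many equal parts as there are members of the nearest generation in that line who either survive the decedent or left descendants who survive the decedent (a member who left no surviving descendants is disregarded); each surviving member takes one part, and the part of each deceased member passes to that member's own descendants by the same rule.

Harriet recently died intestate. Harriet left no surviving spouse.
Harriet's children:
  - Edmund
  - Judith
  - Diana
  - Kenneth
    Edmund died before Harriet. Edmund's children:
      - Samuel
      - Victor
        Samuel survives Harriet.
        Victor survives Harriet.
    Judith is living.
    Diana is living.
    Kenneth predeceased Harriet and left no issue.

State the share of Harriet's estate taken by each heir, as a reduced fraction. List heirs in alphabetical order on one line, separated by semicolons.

Diana 1/3; Judith 1/3; Samuel 1/6; Victor 1/6

There is no surviving spouse, so the entire estate passes to Harriet's descendants per stirpes.
Kenneth left no surviving issue, so that branch lapses and is disregarded.
The estate is divided into 3 equal shares of 1/3 among Edmund, Judith, Diana.
Edmund predeceased; the 1/3 allotted to Edmund's branch passes to Edmund's issue by representation.
The 1/3 is divided into 2 equal shares of 1/6 among Samuel, Victor.
Samuel is living and takes 1/6.
Victor is living and takes 1/6.
Judith is living and takes 1/3.
Diana is living and takes 1/3.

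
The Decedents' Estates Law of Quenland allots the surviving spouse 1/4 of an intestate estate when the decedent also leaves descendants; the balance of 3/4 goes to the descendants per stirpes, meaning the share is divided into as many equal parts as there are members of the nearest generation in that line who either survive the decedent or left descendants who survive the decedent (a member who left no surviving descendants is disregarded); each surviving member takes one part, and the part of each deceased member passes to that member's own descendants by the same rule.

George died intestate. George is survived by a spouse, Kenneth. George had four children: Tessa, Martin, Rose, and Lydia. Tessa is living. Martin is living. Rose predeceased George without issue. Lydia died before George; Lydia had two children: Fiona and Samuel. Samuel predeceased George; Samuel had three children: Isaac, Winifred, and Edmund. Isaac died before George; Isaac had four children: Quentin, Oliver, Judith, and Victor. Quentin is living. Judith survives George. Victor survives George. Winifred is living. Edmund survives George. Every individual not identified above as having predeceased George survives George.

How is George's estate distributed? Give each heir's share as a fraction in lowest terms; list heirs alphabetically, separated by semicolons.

Kenneth, as surviving spouse, takes 1/4.
The remaining 3/4 passes to George's descendants per stirpes.
Rose left no surviving issue, so that branch lapses and is disregarded.
The 3/4 is divided into 3 equal shares of 1/4 among Tessa, Martin, Lydia.
Tessa is living and takes 1/4.
Martin is living and takes 1/4.
Lydia predeceased; the 1/4 allotted to Lydia's branch passes to Lydia's issue by representation.
The 1/4 is divided into 2 equal shares of 1/8 among Fiona, Samuel.
Fiona is living and takes 1/8.
Samuel predeceased; the 1/8 allotted to Samuel's branch passes to Samuel's issue by representation.
The 1/8 is divided into 3 equal shares of 1/24 among Isaac, Winifred, Edmund.
Isaac predeceased; the 1/24 allotted to Isaac's branch passes to Isaac's issue by representation.
The 1/24 is divided into 4 equal shares of 1/96 among Quentin, Oliver, Judith, Victor.
Quentin is living and takes 1/96.
Oliver is living and takes 1/96.
Judith is living and takes 1/96.
Victor is living and takes 1/96.
Winifred is living and takes 1/24.
Edmund is living and takes 1/24.

Edmund 1/24; Fiona 1/8; Judith 1/96; Kenneth 1/4; Martin 1/4; Oliver 1/96; Quentin 1/96; Tessa 1/4; Victor 1/96; Winifred 1/24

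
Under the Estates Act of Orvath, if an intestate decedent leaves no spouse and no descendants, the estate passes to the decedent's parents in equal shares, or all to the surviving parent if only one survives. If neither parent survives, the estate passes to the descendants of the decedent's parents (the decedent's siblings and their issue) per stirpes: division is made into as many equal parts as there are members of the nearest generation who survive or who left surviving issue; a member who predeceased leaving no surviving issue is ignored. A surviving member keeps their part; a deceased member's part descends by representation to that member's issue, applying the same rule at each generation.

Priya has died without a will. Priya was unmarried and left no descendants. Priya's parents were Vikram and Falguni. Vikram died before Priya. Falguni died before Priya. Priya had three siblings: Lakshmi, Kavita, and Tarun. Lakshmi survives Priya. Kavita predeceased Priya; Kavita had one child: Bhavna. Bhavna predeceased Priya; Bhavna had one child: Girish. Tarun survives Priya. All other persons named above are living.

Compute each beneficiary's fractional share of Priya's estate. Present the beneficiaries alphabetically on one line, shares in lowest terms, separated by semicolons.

Girish 1/3; Lakshmi 1/3; Tarun 1/3

Neither parent survives and there are no descendants, so the estate passes to Priya's siblings and their issue per stirpes.
The estate is divided into 3 equal shares of 1/3 among Lakshmi, Kavita, Tarun.
Lakshmi is living and takes 1/3.
Kavita predeceased; the 1/3 allotted to Kavita's branch passes to Kavita's issue by representation.
Bhavna's line is the sole branch at this level, so the full 1/3 passes to Bhavna's issue by representation.
Girish is the sole taker at this level and receives the full 1/3.
Tarun is living and takes 1/3.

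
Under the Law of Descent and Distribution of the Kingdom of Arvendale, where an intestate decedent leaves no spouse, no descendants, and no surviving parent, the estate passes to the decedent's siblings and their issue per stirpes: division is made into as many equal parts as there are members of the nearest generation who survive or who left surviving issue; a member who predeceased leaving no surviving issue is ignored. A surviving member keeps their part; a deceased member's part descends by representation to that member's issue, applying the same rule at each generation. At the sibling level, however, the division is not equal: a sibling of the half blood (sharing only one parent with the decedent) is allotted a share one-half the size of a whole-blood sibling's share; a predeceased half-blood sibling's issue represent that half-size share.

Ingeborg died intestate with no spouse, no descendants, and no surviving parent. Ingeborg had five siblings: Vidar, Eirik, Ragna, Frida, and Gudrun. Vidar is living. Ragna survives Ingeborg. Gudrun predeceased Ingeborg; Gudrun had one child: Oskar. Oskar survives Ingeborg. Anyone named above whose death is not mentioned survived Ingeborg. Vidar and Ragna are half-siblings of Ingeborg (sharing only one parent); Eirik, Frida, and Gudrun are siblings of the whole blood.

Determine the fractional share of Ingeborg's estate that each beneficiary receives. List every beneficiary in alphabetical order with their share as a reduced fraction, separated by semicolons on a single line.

No spouse, descendants, or parent survives, so the estate passes to Ingeborg's siblings per stirpes.
Half-blood siblings count for one-half the weight of whole-blood siblings at the initial division.
Dividing 1 in proportion to weights (total weight 4): Vidar (weight 1/2) → 1/8; Eirik (weight 1) → 1/4; Ragna (weight 1/2) → 1/8; Frida (weight 1) → 1/4; Gudrun (weight 1) → 1/4.
Vidar is living and takes 1/8.
Eirik is living and takes 1/4.
Ragna is living and takes 1/8.
Frida is living and takes 1/4.
Gudrun predeceased; the 1/4 allotted to Gudrun's branch passes to Gudrun's issue by representation.
Oskar is the sole taker at this level and receives the full 1/4.

Eirik 1/4; Frida 1/4; Oskar 1/4; Ragna 1/8; Vidar 1/8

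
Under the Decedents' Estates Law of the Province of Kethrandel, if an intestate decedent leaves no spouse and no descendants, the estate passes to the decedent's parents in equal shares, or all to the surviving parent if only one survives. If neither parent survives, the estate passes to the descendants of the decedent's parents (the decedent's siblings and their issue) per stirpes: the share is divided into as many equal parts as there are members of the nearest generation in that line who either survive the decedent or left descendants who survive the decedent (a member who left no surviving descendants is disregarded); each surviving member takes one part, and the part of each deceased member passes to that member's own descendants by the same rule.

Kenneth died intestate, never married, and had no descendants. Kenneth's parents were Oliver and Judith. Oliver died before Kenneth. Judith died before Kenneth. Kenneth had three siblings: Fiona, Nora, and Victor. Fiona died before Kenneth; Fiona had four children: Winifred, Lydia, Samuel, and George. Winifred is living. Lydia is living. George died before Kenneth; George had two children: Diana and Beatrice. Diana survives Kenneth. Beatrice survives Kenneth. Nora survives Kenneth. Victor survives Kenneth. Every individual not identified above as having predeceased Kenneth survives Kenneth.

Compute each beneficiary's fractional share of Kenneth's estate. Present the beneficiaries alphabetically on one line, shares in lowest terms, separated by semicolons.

Neither parent survives and there are no descendants, so the estate passes to Kenneth's siblings and their issue per stirpes.
The estate is divided into 3 equal shares of 1/3 among Fiona, Nora, Victor.
Fiona predeceased; the 1/3 allotted to Fiona's branch passes to Fiona's issue by representation.
The 1/3 is divided into 4 equal shares of 1/12 among Winifred, Lydia, Samuel, George.
Winifred is living and takes 1/12.
Lydia is living and takes 1/12.
Samuel is living and takes 1/12.
George predeceased; the 1/12 allotted to George's branch passes to George's issue by representation.
The 1/12 is divided into 2 equal shares of 1/24 among Diana, Beatrice.
Diana is living and takes 1/24.
Beatrice is living and takes 1/24.
Nora is living and takes 1/3.
Victor is living and takes 1/3.

Beatrice 1/24; Diana 1/24; Lydia 1/12; Nora 1/3; Samuel 1/12; Victor 1/3; Winifred 1/12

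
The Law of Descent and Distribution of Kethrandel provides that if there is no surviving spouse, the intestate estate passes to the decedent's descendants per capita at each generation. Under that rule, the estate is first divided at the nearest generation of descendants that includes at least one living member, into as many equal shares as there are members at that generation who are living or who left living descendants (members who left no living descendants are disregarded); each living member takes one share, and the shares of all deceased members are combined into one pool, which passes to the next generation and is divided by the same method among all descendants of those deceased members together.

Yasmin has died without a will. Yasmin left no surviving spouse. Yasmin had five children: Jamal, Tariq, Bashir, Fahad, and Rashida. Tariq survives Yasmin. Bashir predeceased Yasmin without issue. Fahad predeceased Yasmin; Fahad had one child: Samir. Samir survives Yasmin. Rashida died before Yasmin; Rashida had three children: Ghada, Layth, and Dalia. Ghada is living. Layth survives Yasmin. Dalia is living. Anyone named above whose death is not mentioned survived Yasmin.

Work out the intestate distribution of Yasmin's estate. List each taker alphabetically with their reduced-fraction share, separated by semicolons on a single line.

Dalia 1/8; Ghada 1/8; Jamal 1/4; Layth 1/8; Samir 1/8; Tariq 1/4

There is no surviving spouse, so the entire estate passes to Yasmin's descendants per capita at each generation.
At generation 1 (Jamal, Tariq, Fahad, Rashida) there are 4 shares of (1)/4 = 1/4 each.
Living: Jamal and Tariq — each takes 1/4.
Deceased: Fahad and Rashida. Their combined 1/2 is pooled and carried to generation 2.
At generation 2 (Samir, Ghada, Layth, Dalia) there are 4 shares of (1/2)/4 = 1/8 each.
Living: Samir, Ghada, Layth, and Dalia — each takes 1/8.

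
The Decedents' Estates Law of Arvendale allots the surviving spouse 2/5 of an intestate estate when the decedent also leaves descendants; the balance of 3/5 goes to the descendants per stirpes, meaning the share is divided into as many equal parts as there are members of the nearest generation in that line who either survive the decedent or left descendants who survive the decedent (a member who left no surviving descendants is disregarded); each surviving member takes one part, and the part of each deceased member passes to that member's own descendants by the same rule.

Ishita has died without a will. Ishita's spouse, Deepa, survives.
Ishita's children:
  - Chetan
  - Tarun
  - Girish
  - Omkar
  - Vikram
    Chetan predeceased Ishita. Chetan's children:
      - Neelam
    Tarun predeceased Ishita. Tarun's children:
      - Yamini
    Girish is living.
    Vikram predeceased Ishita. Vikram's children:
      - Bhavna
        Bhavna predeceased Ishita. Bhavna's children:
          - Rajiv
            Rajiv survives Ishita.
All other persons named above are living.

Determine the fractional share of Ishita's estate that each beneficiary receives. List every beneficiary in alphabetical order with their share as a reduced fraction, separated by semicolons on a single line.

Deepa 2/5; Girish 3/25; Neelam 3/25; Omkar 3/25; Rajiv 3/25; Yamini 3/25

Deepa, as surviving spouse, takes 2/5.
The remaining 3/5 passes to Ishita's descendants per stirpes.
The 3/5 is divided into 5 equal shares of 3/25 among Chetan, Tarun, Girish, Omkar, Vikram.
Chetan predeceased; the 3/25 allotted to Chetan's branch passes to Chetan's issue by representation.
Neelam is the sole taker at this level and receives the full 3/25.
Tarun predeceased; the 3/25 allotted to Tarun's branch passes to Tarun's issue by representation.
Yamini is the sole taker at this level and receives the full 3/25.
Girish is living and takes 3/25.
Omkar is living and takes 3/25.
Vikram predeceased; the 3/25 allotted to Vikram's branch passes to Vikram's issue by representation.
Bhavna's line is the sole branch at this level, so the full 3/25 passes to Bhavna's issue by representation.
Rajiv is the sole taker at this level and receives the full 3/25.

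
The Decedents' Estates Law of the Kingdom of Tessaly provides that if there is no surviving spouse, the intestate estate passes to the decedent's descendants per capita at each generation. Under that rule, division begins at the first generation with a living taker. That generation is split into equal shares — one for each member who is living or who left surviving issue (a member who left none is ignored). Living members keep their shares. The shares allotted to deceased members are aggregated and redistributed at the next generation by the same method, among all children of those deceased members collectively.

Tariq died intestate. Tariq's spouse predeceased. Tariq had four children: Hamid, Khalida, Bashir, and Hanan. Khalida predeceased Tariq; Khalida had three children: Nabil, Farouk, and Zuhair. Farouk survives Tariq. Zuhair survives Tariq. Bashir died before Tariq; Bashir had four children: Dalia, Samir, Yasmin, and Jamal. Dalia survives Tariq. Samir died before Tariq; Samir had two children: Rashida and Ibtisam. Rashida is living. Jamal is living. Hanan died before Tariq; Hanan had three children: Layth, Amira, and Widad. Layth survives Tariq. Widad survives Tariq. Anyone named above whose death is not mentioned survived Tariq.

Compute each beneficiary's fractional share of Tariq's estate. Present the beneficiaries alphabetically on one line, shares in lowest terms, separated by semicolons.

There is no surviving spouse, so the entire estate passes to Tariq's descendants per capita at each generation.
At generation 1 (Hamid, Khalida, Bashir, Hanan) there are 4 shares of (1)/4 = 1/4 each.
Living: Hamid — each takes 1/4.
Deceased: Khalida, Bashir, and Hanan. Their combined 3/4 is pooled and carried to generation 2.
At generation 2 (Nabil, Farouk, Zuhair, Dalia, Samir, Yasmin, Jamal, Layth, Amira, Widad) there are 10 shares of (3/4)/10 = 3/40 each.
Living: Nabil, Farouk, Zuhair, Dalia, Yasmin, Jamal, Layth, Amira, and Widad — each takes 3/40.
Deceased: Samir. That 3/40 share is carried to generation 3.
At generation 3 (Rashida, Ibtisam) there are 2 shares of (3/40)/2 = 3/80 each.
Living: Rashida and Ibtisam — each takes 3/80.

Amira 3/40; Dalia 3/40; Farouk 3/40; Hamid 1/4; Ibtisam 3/80; Jamal 3/40; Layth 3/40; Nabil 3/40; Rashida 3/80; Widad 3/40; Yasmin 3/40; Zuhair 3/40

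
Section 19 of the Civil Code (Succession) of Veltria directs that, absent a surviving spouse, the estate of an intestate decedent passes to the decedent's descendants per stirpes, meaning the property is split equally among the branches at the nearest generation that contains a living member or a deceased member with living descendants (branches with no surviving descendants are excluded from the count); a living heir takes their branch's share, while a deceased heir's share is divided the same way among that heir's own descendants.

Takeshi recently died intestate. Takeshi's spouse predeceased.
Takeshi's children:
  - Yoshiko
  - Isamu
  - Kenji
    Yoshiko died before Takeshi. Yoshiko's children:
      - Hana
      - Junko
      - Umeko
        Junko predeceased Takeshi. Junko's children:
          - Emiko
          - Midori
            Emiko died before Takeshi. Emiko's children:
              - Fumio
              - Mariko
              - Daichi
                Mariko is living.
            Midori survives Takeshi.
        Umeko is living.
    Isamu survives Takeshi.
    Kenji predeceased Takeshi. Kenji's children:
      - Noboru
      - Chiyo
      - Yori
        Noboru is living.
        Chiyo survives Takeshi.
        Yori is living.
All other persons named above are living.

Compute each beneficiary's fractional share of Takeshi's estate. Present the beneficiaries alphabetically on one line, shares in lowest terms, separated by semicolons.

Chiyo 1/9; Daichi 1/54; Fumio 1/54; Hana 1/9; Isamu 1/3; Mariko 1/54; Midori 1/18; Noboru 1/9; Umeko 1/9; Yori 1/9

There is no surviving spouse, so the entire estate passes to Takeshi's descendants per stirpes.
The estate is divided into 3 equal shares of 1/3 among Yoshiko, Isamu, Kenji.
Yoshiko predeceased; the 1/3 allotted to Yoshiko's branch passes to Yoshiko's issue by representation.
The 1/3 is divided into 3 equal shares of 1/9 among Hana, Junko, Umeko.
Hana is living and takes 1/9.
Junko predeceased; the 1/9 allotted to Junko's branch passes to Junko's issue by representation.
The 1/9 is divided into 2 equal shares of 1/18 among Emiko, Midori.
Emiko predeceased; the 1/18 allotted to Emiko's branch passes to Emiko's issue by representation.
The 1/18 is divided into 3 equal shares of 1/54 among Fumio, Mariko, Daichi.
Fumio is living and takes 1/54.
Mariko is living and takes 1/54.
Daichi is living and takes 1/54.
Midori is living and takes 1/18.
Umeko is living and takes 1/9.
Isamu is living and takes 1/3.
Kenji predeceased; the 1/3 allotted to Kenji's branch passes to Kenji's issue by representation.
The 1/3 is divided into 3 equal shares of 1/9 among Noboru, Chiyo, Yori.
Noboru is living and takes 1/9.
Chiyo is living and takes 1/9.
Yori is living and takes 1/9.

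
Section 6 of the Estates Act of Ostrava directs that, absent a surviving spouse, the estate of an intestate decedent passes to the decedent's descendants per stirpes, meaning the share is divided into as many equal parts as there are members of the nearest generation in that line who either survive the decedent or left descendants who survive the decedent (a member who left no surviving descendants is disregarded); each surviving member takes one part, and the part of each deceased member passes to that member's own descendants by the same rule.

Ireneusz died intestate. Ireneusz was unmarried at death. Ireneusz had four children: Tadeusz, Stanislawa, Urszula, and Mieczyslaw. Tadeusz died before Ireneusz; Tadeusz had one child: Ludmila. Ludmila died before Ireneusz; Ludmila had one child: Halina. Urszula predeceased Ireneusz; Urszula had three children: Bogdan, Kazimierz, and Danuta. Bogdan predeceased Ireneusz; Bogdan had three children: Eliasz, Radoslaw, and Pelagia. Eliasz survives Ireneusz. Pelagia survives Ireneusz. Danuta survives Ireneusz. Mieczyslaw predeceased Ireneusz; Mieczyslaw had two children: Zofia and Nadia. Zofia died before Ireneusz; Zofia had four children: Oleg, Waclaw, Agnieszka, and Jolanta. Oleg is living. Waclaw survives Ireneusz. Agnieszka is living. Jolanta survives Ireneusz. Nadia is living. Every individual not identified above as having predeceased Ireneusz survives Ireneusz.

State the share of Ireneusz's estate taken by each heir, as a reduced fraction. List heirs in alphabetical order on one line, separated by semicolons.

There is no surviving spouse, so the entire estate passes to Ireneusz's descendants per stirpes.
The estate is divided into 4 equal shares of 1/4 among Tadeusz, Stanislawa, Urszula, Mieczyslaw.
Tadeusz predeceased; the 1/4 allotted to Tadeusz's branch passes to Tadeusz's issue by representation.
Ludmila's line is the sole branch at this level, so the full 1/4 passes to Ludmila's issue by representation.
Halina is the sole taker at this level and receives the full 1/4.
Stanislawa is living and takes 1/4.
Urszula predeceased; the 1/4 allotted to Urszula's branch passes to Urszula's issue by representation.
The 1/4 is divided into 3 equal shares of 1/12 among Bogdan, Kazimierz, Danuta.
Bogdan predeceased; the 1/12 allotted to Bogdan's branch passes to Bogdan's issue by representation.
The 1/12 is divided into 3 equal shares of 1/36 among Eliasz, Radoslaw, Pelagia.
Eliasz is living and takes 1/36.
Radoslaw is living and takes 1/36.
Pelagia is living and takes 1/36.
Kazimierz is living and takes 1/12.
Danuta is living and takes 1/12.
Mieczyslaw predeceased; the 1/4 allotted to Mieczyslaw's branch passes to Mieczyslaw's issue by representation.
The 1/4 is divided into 2 equal shares of 1/8 among Zofia, Nadia.
Zofia predeceased; the 1/8 allotted to Zofia's branch passes to Zofia's issue by representation.
The 1/8 is divided into 4 equal shares of 1/32 among Oleg, Waclaw, Agnieszka, Jolanta.
Oleg is living and takes 1/32.
Waclaw is living and takes 1/32.
Agnieszka is living and takes 1/32.
Jolanta is living and takes 1/32.
Nadia is living and takes 1/8.

Agnieszka 1/32; Danuta 1/12; Eliasz 1/36; Halina 1/4; Jolanta 1/32; Kazimierz 1/12; Nadia 1/8; Oleg 1/32; Pelagia 1/36; Radoslaw 1/36; Stanislawa 1/4; Waclaw 1/32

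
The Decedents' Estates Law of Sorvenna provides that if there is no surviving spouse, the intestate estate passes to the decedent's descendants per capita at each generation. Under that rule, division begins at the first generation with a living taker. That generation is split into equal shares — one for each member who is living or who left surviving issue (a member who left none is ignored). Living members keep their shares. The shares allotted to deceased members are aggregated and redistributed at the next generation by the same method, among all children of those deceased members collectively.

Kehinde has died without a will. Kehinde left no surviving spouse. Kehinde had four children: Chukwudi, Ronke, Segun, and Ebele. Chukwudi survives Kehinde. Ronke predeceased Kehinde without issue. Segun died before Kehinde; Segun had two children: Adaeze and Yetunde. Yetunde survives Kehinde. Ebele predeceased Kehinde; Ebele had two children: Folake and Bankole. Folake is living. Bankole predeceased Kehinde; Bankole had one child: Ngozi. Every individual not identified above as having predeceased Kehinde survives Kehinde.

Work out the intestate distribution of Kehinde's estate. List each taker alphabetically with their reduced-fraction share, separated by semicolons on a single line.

There is no surviving spouse, so the entire estate passes to Kehinde's descendants per capita at each generation.
At generation 1 (Chukwudi, Segun, Ebele) there are 3 shares of (1)/3 = 1/3 each.
Living: Chukwudi — each takes 1/3.
Deceased: Segun and Ebele. Their combined 2/3 is pooled and carried to generation 2.
At generation 2 (Adaeze, Yetunde, Folake, Bankole) there are 4 shares of (2/3)/4 = 1/6 each.
Living: Adaeze, Yetunde, and Folake — each takes 1/6.
Deceased: Bankole. That 1/6 share is carried to generation 3.
At generation 3 (Ngozi) there are 1 shares of (1/6)/1 = 1/6 each.
Living: Ngozi — each takes 1/6.

Adaeze 1/6; Chukwudi 1/3; Folake 1/6; Ngozi 1/6; Yetunde 1/6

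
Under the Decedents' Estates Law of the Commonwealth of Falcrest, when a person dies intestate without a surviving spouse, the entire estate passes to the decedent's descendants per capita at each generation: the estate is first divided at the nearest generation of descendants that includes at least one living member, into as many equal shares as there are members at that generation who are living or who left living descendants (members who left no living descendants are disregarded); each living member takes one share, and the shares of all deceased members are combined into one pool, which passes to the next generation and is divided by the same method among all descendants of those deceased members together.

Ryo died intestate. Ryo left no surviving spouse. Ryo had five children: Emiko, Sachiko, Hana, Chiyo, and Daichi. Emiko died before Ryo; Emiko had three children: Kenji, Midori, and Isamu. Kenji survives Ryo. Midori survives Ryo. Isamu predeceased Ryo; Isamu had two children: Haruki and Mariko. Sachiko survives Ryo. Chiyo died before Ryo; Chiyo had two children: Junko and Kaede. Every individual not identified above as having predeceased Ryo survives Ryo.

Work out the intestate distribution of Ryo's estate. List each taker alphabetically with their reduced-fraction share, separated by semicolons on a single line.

There is no surviving spouse, so the entire estate passes to Ryo's descendants per capita at each generation.
At generation 1 (Emiko, Sachiko, Hana, Chiyo, Daichi) there are 5 shares of (1)/5 = 1/5 each.
Living: Sachiko, Hana, and Daichi — each takes 1/5.
Deceased: Emiko and Chiyo. Their combined 2/5 is pooled and carried to generation 2.
At generation 2 (Kenji, Midori, Isamu, Junko, Kaede) there are 5 shares of (2/5)/5 = 2/25 each.
Living: Kenji, Midori, Junko, and Kaede — each takes 2/25.
Deceased: Isamu. That 2/25 share is carried to generation 3.
At generation 3 (Haruki, Mariko) there are 2 shares of (2/25)/2 = 1/25 each.
Living: Haruki and Mariko — each takes 1/25.

Daichi 1/5; Hana 1/5; Haruki 1/25; Junko 2/25; Kaede 2/25; Kenji 2/25; Mariko 1/25; Midori 2/25; Sachiko 1/5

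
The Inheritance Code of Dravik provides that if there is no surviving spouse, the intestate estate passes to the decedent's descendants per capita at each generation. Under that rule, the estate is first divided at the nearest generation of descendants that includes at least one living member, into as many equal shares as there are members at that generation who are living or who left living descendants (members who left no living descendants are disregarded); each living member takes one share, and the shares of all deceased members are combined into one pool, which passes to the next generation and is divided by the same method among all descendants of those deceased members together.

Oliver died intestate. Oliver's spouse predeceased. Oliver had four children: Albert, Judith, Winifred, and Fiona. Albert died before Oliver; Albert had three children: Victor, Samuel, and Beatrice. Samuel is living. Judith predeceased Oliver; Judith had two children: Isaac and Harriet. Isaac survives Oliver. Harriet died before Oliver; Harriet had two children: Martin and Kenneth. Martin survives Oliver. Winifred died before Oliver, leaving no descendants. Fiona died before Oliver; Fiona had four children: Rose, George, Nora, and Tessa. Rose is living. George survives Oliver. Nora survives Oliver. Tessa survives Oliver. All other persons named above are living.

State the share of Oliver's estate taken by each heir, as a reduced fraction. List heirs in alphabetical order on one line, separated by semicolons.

Beatrice 1/9; George 1/9; Isaac 1/9; Kenneth 1/18; Martin 1/18; Nora 1/9; Rose 1/9; Samuel 1/9; Tessa 1/9; Victor 1/9

There is no surviving spouse, so the entire estate passes to Oliver's descendants per capita at each generation.
No one at generation 1 (Albert, Judith, Fiona) is living; moving to the next generation.
At generation 2 (Victor, Samuel, Beatrice, Isaac, Harriet, Rose, George, Nora, Tessa) there are 9 shares of (1)/9 = 1/9 each.
Living: Victor, Samuel, Beatrice, Isaac, Rose, George, Nora, and Tessa — each takes 1/9.
Deceased: Harriet. That 1/9 share is carried to generation 3.
At generation 3 (Martin, Kenneth) there are 2 shares of (1/9)/2 = 1/18 each.
Living: Martin and Kenneth — each takes 1/18.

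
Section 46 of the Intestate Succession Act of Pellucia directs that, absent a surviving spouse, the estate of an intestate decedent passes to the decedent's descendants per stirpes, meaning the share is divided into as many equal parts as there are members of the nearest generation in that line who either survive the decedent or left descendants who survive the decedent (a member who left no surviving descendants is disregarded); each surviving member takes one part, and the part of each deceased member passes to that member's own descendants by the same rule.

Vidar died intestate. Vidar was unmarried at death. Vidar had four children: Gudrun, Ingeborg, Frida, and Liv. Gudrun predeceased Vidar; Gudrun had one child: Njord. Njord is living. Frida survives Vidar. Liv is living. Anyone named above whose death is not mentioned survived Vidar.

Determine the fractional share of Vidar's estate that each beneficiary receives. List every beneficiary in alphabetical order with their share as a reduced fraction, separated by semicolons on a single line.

There is no surviving spouse, so the entire estate passes to Vidar's descendants per stirpes.
The estate is divided into 4 equal shares of 1/4 among Gudrun, Ingeborg, Frida, Liv.
Gudrun predeceased; the 1/4 allotted to Gudrun's branch passes to Gudrun's issue by representation.
Njord is the sole taker at this level and receives the full 1/4.
Ingeborg is living and takes 1/4.
Frida is living and takes 1/4.
Liv is living and takes 1/4.

Frida 1/4; Ingeborg 1/4; Liv 1/4; Njord 1/4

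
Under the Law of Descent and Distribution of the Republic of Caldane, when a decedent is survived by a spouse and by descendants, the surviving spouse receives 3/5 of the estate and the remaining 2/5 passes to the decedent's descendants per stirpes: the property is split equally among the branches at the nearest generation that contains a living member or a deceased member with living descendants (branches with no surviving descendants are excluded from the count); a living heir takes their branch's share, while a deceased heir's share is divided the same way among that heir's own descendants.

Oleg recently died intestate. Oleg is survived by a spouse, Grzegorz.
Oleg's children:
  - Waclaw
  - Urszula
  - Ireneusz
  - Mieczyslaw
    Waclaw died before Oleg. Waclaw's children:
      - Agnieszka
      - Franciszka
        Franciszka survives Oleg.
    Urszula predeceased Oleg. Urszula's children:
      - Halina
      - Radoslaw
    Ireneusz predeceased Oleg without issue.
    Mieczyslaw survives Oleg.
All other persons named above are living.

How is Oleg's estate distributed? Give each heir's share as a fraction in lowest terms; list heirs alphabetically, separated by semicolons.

Grzegorz, as surviving spouse, takes 3/5.
The remaining 2/5 passes to Oleg's descendants per stirpes.
Ireneusz left no surviving issue, so that branch lapses and is disregarded.
The 2/5 is divided into 3 equal shares of 2/15 among Waclaw, Urszula, Mieczyslaw.
Waclaw predeceased; the 2/15 allotted to Waclaw's branch passes to Waclaw's issue by representation.
The 2/15 is divided into 2 equal shares of 1/15 among Agnieszka, Franciszka.
Agnieszka is living and takes 1/15.
Franciszka is living and takes 1/15.
Urszula predeceased; the 2/15 allotted to Urszula's branch passes to Urszula's issue by representation.
The 2/15 is divided into 2 equal shares of 1/15 among Halina, Radoslaw.
Halina is living and takes 1/15.
Radoslaw is living and takes 1/15.
Mieczyslaw is living and takes 2/15.

Agnieszka 1/15; Franciszka 1/15; Grzegorz 3/5; Halina 1/15; Mieczyslaw 2/15; Radoslaw 1/15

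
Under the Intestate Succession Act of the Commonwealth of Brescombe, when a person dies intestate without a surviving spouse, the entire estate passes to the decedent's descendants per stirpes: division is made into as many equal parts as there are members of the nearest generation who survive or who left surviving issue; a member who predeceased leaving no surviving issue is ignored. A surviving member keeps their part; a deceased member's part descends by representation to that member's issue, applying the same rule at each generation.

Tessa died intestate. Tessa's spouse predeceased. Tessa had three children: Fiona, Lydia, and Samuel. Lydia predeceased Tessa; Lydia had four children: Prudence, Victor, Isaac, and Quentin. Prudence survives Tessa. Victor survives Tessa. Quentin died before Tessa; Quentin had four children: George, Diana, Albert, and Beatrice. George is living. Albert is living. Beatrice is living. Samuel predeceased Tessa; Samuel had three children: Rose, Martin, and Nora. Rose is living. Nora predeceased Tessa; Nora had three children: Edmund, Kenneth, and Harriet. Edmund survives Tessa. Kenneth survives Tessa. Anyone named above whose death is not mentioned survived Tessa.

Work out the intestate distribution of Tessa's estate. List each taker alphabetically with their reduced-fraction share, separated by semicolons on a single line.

Albert 1/48; Beatrice 1/48; Diana 1/48; Edmund 1/27; Fiona 1/3; George 1/48; Harriet 1/27; Isaac 1/12; Kenneth 1/27; Martin 1/9; Prudence 1/12; Rose 1/9; Victor 1/12

There is no surviving spouse, so the entire estate passes to Tessa's descendants per stirpes.
The estate is divided into 3 equal shares of 1/3 among Fiona, Lydia, Samuel.
Fiona is living and takes 1/3.
Lydia predeceased; the 1/3 allotted to Lydia's branch passes to Lydia's issue by representation.
The 1/3 is divided into 4 equal shares of 1/12 among Prudence, Victor, Isaac, Quentin.
Prudence is living and takes 1/12.
Victor is living and takes 1/12.
Isaac is living and takes 1/12.
Quentin predeceased; the 1/12 allotted to Quentin's branch passes to Quentin's issue by representation.
The 1/12 is divided into 4 equal shares of 1/48 among George, Diana, Albert, Beatrice.
George is living and takes 1/48.
Diana is living and takes 1/48.
Albert is living and takes 1/48.
Beatrice is living and takes 1/48.
Samuel predeceased; the 1/3 allotted to Samuel's branch passes to Samuel's issue by representation.
The 1/3 is divided into 3 equal shares of 1/9 among Rose, Martin, Nora.
Rose is living and takes 1/9.
Martin is living and takes 1/9.
Nora predeceased; the 1/9 allotted to Nora's branch passes to Nora's issue by representation.
The 1/9 is divided into 3 equal shares of 1/27 among Edmund, Kenneth, Harriet.
Edmund is living and takes 1/27.
Kenneth is living and takes 1/27.
Harriet is living and takes 1/27.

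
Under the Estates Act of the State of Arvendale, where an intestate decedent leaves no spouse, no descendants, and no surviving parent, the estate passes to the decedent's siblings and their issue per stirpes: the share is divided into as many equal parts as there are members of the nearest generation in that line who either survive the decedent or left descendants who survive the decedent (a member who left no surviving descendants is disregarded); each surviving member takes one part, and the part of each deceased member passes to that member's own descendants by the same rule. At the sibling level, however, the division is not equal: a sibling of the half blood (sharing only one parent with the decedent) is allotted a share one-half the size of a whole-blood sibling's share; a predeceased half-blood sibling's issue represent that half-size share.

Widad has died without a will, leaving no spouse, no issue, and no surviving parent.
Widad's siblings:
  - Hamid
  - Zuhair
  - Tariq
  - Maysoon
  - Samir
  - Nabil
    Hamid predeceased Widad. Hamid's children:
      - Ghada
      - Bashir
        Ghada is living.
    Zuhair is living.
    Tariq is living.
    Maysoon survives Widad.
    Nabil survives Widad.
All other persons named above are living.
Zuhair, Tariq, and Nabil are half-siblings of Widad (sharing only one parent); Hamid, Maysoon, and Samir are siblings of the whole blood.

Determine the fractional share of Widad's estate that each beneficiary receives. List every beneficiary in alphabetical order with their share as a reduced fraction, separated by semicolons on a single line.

No spouse, descendants, or parent survives, so the estate passes to Widad's siblings per stirpes.
Half-blood siblings count for one-half the weight of whole-blood siblings at the initial division.
Dividing 1 in proportion to weights (total weight 9/2): Hamid (weight 1) → 2/9; Zuhair (weight 1/2) → 1/9; Tariq (weight 1/2) → 1/9; Maysoon (weight 1) → 2/9; Samir (weight 1) → 2/9; Nabil (weight 1/2) → 1/9.
Hamid predeceased; the 2/9 allotted to Hamid's branch passes to Hamid's issue by representation.
The 2/9 is divided into 2 equal shares of 1/9 among Ghada, Bashir.
Ghada is living and takes 1/9.
Bashir is living and takes 1/9.
Zuhair is living and takes 1/9.
Tariq is living and takes 1/9.
Maysoon is living and takes 2/9.
Samir is living and takes 2/9.
Nabil is living and takes 1/9.

Bashir 1/9; Ghada 1/9; Maysoon 2/9; Nabil 1/9; Samir 2/9; Tariq 1/9; Zuhair 1/9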